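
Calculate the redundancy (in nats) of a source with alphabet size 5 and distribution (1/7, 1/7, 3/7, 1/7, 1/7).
0.1344 nats

Redundancy measures how far a source is from maximum entropy:
R = H_max - H(X)

Maximum entropy for 5 symbols: H_max = log_e(5) = 1.6094 nats
Actual entropy: H(X) = 1.4751 nats
Redundancy: R = 1.6094 - 1.4751 = 0.1344 nats

This redundancy represents potential for compression: the source could be compressed by 0.1344 nats per symbol.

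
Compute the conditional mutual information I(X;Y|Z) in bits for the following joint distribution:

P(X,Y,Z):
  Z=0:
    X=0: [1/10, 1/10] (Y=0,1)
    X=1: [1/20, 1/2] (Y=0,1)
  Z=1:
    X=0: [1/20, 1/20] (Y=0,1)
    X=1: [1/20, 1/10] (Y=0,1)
0.1047 bits

Conditional mutual information: I(X;Y|Z) = H(X|Z) + H(Y|Z) - H(X,Y|Z)

H(Z) = 0.8113
H(X,Z) = 1.6815 → H(X|Z) = 0.8702
H(Y,Z) = 1.5955 → H(Y|Z) = 0.7842
H(X,Y,Z) = 2.3610 → H(X,Y|Z) = 1.5497

I(X;Y|Z) = 0.8702 + 0.7842 - 1.5497 = 0.1047 bits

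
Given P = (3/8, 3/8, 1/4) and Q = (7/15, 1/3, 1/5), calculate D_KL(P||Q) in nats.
0.0179 nats

KL divergence: D_KL(P||Q) = Σ p(x) log(p(x)/q(x))

Computing term by term:
  x=0: 3/8 × log_e[(3/8)/(7/15)] = 3/8 × -0.2187 = -0.0820
  x=1: 3/8 × log_e[(3/8)/(1/3)] = 3/8 × 0.1178 = 0.0442
  x=2: 1/4 × log_e[(1/4)/(1/5)] = 1/4 × 0.2231 = 0.0558

D_KL(P||Q) = 0.0179 nats

Note: KL divergence is always non-negative and equals 0 iff P = Q.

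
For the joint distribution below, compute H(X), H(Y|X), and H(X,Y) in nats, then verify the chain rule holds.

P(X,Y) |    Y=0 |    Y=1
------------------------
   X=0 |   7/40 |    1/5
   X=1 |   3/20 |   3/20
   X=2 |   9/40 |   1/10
H(X,Y) = 1.7619, H(X) = 1.0943, H(Y|X) = 0.6676 (all in nats)

Chain rule: H(X,Y) = H(X) + H(Y|X)

Left side — joint entropy directly:
H(X,Y) = -Σ p(x,y) log p(x,y) = 1.7619 nats

Right side — compute H(Y|X) from the conditional distributions:
P(X) = (3/8, 3/10, 13/40), so H(X) = 1.0943 nats
H(Y|X) = Σ_x P(X=x) · H(Y|X=x):
  P(Y|X=0) = (7/15, 8/15), H(Y|X=0) = 0.6909, weight P(X=0) = 3/8
  P(Y|X=1) = (1/2, 1/2), H(Y|X=1) = 0.6931, weight P(X=1) = 3/10
  P(Y|X=2) = (9/13, 4/13), H(Y|X=2) = 0.6172, weight P(X=2) = 13/40
H(Y|X) = 0.6676 nats

H(X) + H(Y|X) = 1.0943 + 0.6676 = 1.7619 nats

Both sides equal 1.7619 nats. ✓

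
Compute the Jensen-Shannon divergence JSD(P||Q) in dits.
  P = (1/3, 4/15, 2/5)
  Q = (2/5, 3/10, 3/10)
0.0024 dits

Jensen-Shannon divergence is:
JSD(P||Q) = 0.5 × D_KL(P||M) + 0.5 × D_KL(Q||M)
where M = 0.5 × (P + Q) is the mixture distribution.

M = 0.5 × (1/3, 4/15, 2/5) + 0.5 × (2/5, 3/10, 3/10) = (11/30, 0.283333, 7/20)

D_KL(P||M) = 0.0024 dits
D_KL(Q||M) = 0.0025 dits

JSD(P||Q) = 0.5 × 0.0024 + 0.5 × 0.0025 = 0.0024 dits

Unlike KL divergence, JSD is symmetric and bounded: 0 ≤ JSD ≤ log(2).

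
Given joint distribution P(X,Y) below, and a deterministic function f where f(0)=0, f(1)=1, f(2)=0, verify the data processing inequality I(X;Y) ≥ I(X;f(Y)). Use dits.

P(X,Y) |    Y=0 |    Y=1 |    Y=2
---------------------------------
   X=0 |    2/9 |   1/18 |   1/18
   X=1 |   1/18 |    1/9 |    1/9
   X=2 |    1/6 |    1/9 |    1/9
I(X;Y) = 0.0305, I(X;f(Y)) = 0.0091, inequality holds: 0.0305 ≥ 0.0091

Data Processing Inequality: For any Markov chain X → Y → Z, we have I(X;Y) ≥ I(X;Z).

Here Z = f(Y) is a deterministic function of Y, forming X → Y → Z.

Original I(X;Y) = 0.0305 dits

After applying f:
P(X,Z) where Z=f(Y):
- P(X,Z=0) = P(X,Y=0) + P(X,Y=2)
- P(X,Z=1) = P(X,Y=1)

I(X;Z) = I(X;f(Y)) = 0.0091 dits

Verification: 0.0305 ≥ 0.0091 ✓

Information cannot be created by processing; the function f can only lose information about X.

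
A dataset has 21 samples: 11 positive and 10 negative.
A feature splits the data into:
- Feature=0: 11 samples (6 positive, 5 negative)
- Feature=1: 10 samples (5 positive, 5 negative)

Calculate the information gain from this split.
0.0015 bits

Information Gain = H(Y) - H(Y|Feature)

Before split:
P(positive) = 11/21 = 0.5238
H(Y) = 0.9984 bits

After split:
Feature=0: H = 0.9940 bits (weight = 11/21)
Feature=1: H = 1.0000 bits (weight = 10/21)
H(Y|Feature) = (11/21)×0.9940 + (10/21)×1.0000 = 0.9969 bits

Information Gain = 0.9984 - 0.9969 = 0.0015 bits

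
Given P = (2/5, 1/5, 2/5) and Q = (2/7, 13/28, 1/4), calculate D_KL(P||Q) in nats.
0.1542 nats

KL divergence: D_KL(P||Q) = Σ p(x) log(p(x)/q(x))

Computing term by term:
  x=0: 2/5 × log_e[(2/5)/(2/7)] = 2/5 × 0.3365 = 0.1346
  x=1: 1/5 × log_e[(1/5)/(13/28)] = 1/5 × -0.8422 = -0.1684
  x=2: 2/5 × log_e[(2/5)/(1/4)] = 2/5 × 0.4700 = 0.1880

D_KL(P||Q) = 0.1542 nats

Note: KL divergence is always non-negative and equals 0 iff P = Q.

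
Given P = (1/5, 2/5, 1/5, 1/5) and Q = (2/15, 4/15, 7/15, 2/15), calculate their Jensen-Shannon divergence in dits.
0.0177 dits

Jensen-Shannon divergence is:
JSD(P||Q) = 0.5 × D_KL(P||M) + 0.5 × D_KL(Q||M)
where M = 0.5 × (P + Q) is the mixture distribution.

M = 0.5 × (1/5, 2/5, 1/5, 1/5) + 0.5 × (2/15, 4/15, 7/15, 2/15) = (1/6, 1/3, 1/3, 1/6)

D_KL(P||M) = 0.0190 dits
D_KL(Q||M) = 0.0165 dits

JSD(P||Q) = 0.5 × 0.0190 + 0.5 × 0.0165 = 0.0177 dits

Unlike KL divergence, JSD is symmetric and bounded: 0 ≤ JSD ≤ log(2).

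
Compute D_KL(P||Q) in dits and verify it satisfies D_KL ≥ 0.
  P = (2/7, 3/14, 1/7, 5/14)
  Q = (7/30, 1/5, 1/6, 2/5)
0.0044 dits

KL divergence satisfies the Gibbs inequality: D_KL(P||Q) ≥ 0 for all distributions P, Q.

D_KL(P||Q) = Σ p(x) log(p(x)/q(x))
Term by term:
  x=0: 2/7 × log_10[(2/7)/(7/30)] = 0.0251
  x=1: 3/14 × log_10[(3/14)/(1/5)] = 0.0064
  x=2: 1/7 × log_10[(1/7)/(1/6)] = -0.0096
  x=3: 5/14 × log_10[(5/14)/(2/5)] = -0.0176
D_KL(P||Q) = 0.0044 dits

D_KL(P||Q) = 0.0044 ≥ 0 ✓

This non-negativity is a fundamental property: relative entropy cannot be negative because it measures how different Q is from P.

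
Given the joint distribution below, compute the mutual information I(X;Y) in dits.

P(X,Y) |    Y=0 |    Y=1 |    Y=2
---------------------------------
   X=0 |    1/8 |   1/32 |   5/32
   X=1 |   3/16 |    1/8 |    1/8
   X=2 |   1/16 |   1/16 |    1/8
0.0171 dits

Mutual information: I(X;Y) = H(X) + H(Y) - H(X,Y)

Marginals:
P(X) = (5/16, 7/16, 1/4), H(X) = 0.4654 dits
P(Y) = (3/8, 7/32, 13/32), H(Y) = 0.4631 dits

Joint entropy: H(X,Y) = 0.9114 dits

I(X;Y) = 0.4654 + 0.4631 - 0.9114 = 0.0171 dits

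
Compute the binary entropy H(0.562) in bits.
0.9889 bits

The binary entropy function is:
H(p) = -p log(p) - (1-p) log(1-p)

H(0.562) = -0.562 × log_2(0.562) - 0.438 × log_2(0.438)
H(0.562) = 0.9889 bits

Note: Binary entropy is maximized at p=0.5 (H=1 bit) and minimized at p=0 or p=1 (H=0).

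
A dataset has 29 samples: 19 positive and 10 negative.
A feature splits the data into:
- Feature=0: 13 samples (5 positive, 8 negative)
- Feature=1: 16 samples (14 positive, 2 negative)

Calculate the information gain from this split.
0.1986 bits

Information Gain = H(Y) - H(Y|Feature)

Before split:
P(positive) = 19/29 = 0.6552
H(Y) = 0.9294 bits

After split:
Feature=0: H = 0.9612 bits (weight = 13/29)
Feature=1: H = 0.5436 bits (weight = 16/29)
H(Y|Feature) = (13/29)×0.9612 + (16/29)×0.5436 = 0.7308 bits

Information Gain = 0.9294 - 0.7308 = 0.1986 bits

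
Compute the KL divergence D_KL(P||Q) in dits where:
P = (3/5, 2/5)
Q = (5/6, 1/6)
0.0665 dits

KL divergence: D_KL(P||Q) = Σ p(x) log(p(x)/q(x))

Computing term by term:
  x=0: 3/5 × log_10[(3/5)/(5/6)] = 3/5 × -0.1427 = -0.0856
  x=1: 2/5 × log_10[(2/5)/(1/6)] = 2/5 × 0.3802 = 0.1521

D_KL(P||Q) = 0.0665 dits

Note: KL divergence is always non-negative and equals 0 iff P = Q.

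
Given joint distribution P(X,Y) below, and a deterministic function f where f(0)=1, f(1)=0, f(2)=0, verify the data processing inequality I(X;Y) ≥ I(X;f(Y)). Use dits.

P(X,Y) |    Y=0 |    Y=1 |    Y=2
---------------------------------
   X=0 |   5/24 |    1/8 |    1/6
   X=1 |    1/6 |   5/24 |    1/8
I(X;Y) = 0.0069, I(X;f(Y)) = 0.0016, inequality holds: 0.0069 ≥ 0.0016

Data Processing Inequality: For any Markov chain X → Y → Z, we have I(X;Y) ≥ I(X;Z).

Here Z = f(Y) is a deterministic function of Y, forming X → Y → Z.

Original I(X;Y) = 0.0069 dits

After applying f:
P(X,Z) where Z=f(Y):
- P(X,Z=0) = P(X,Y=1) + P(X,Y=2)
- P(X,Z=1) = P(X,Y=0)

I(X;Z) = I(X;f(Y)) = 0.0016 dits

Verification: 0.0069 ≥ 0.0016 ✓

Information cannot be created by processing; the function f can only lose information about X.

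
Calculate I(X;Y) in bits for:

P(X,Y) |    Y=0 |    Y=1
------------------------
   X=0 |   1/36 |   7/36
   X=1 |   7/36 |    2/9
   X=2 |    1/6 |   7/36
0.0684 bits

Mutual information: I(X;Y) = H(X) + H(Y) - H(X,Y)

Marginals:
P(X) = (2/9, 5/12, 13/36), H(X) = 1.5391 bits
P(Y) = (7/18, 11/18), H(Y) = 0.9641 bits

Joint entropy: H(X,Y) = 2.4348 bits

I(X;Y) = 1.5391 + 0.9641 - 2.4348 = 0.0684 bits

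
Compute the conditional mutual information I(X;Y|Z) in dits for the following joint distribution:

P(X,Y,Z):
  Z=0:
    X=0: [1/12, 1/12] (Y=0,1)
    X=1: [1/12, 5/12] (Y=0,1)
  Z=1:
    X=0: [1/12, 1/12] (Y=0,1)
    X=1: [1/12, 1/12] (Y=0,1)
0.0148 dits

Conditional mutual information: I(X;Y|Z) = H(X|Z) + H(Y|Z) - H(X,Y|Z)

H(Z) = 0.2764
H(X,Z) = 0.5396 → H(X|Z) = 0.2632
H(Y,Z) = 0.5396 → H(Y|Z) = 0.2632
H(X,Y,Z) = 0.7879 → H(X,Y|Z) = 0.5115

I(X;Y|Z) = 0.2632 + 0.2632 - 0.5115 = 0.0148 dits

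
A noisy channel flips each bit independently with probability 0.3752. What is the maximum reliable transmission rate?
0.0454 bits

For a binary symmetric channel (BSC) with error probability p:
Capacity C = 1 - H(p) bits per symbol

where H(p) = -p log₂(p) - (1-p) log₂(1-p) is the binary entropy function.

H(0.3752) = 0.9546 bits
C = 1 - 0.9546 = 0.0454 bits per symbol

This means we can reliably transmit up to 0.0454 bits of information per channel use.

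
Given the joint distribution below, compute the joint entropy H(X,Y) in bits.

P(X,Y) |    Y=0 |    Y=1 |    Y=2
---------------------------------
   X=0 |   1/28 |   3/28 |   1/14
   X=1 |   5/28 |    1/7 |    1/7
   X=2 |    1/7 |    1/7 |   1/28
3.0086 bits

Joint entropy is H(X,Y) = -Σ_{x,y} p(x,y) log p(x,y).

Summing over all non-zero entries:
H(X,Y) = -[1/28·log_2(1/28) + 3/28·log_2(3/28) + 1/14·log_2(1/14) + 5/28·log_2(5/28) + 1/7·log_2(1/7) + 1/7·log_2(1/7) + 1/7·log_2(1/7) + 1/7·log_2(1/7) + 1/28·log_2(1/28)]
H(X,Y) = 3.0086 bits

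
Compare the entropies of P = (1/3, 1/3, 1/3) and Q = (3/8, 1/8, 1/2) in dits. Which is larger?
P

Computing entropies in dits:
H(P) = 0.4771
H(Q) = 0.4231

Distribution P has higher entropy.

Intuition: The distribution closer to uniform (more spread out) has higher entropy.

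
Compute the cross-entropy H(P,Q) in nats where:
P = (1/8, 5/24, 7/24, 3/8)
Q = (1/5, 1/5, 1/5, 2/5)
1.3495 nats

Cross-entropy: H(P,Q) = -Σ p(x) log q(x)

Alternatively: H(P,Q) = H(P) + D_KL(P||Q)
H(P) = 1.3139 nats
D_KL(P||Q) = 0.0356 nats

H(P,Q) = 1.3139 + 0.0356 = 1.3495 nats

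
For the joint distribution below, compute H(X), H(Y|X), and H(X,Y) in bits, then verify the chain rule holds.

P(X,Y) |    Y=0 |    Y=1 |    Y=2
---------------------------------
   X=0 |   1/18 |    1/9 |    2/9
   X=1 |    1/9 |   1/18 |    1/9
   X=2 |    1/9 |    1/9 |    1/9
H(X,Y) = 3.0588, H(X) = 1.5715, H(Y|X) = 1.4873 (all in bits)

Chain rule: H(X,Y) = H(X) + H(Y|X)

Left side — joint entropy directly:
H(X,Y) = -Σ p(x,y) log p(x,y) = 3.0588 bits

Right side — compute H(Y|X) from the conditional distributions:
P(X) = (7/18, 5/18, 1/3), so H(X) = 1.5715 bits
H(Y|X) = Σ_x P(X=x) · H(Y|X=x):
  P(Y|X=0) = (1/7, 2/7, 4/7), H(Y|X=0) = 1.3788, weight P(X=0) = 7/18
  P(Y|X=1) = (2/5, 1/5, 2/5), H(Y|X=1) = 1.5219, weight P(X=1) = 5/18
  P(Y|X=2) = (1/3, 1/3, 1/3), H(Y|X=2) = 1.5850, weight P(X=2) = 1/3
H(Y|X) = 1.4873 bits

H(X) + H(Y|X) = 1.5715 + 1.4873 = 3.0588 bits

Both sides equal 3.0588 bits. ✓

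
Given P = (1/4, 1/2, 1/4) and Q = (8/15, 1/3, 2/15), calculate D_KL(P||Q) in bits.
0.2459 bits

KL divergence: D_KL(P||Q) = Σ p(x) log(p(x)/q(x))

Computing term by term:
  x=0: 1/4 × log_2[(1/4)/(8/15)] = 1/4 × -1.0931 = -0.2733
  x=1: 1/2 × log_2[(1/2)/(1/3)] = 1/2 × 0.5850 = 0.2925
  x=2: 1/4 × log_2[(1/4)/(2/15)] = 1/4 × 0.9069 = 0.2267

D_KL(P||Q) = 0.2459 bits

Note: KL divergence is always non-negative and equals 0 iff P = Q.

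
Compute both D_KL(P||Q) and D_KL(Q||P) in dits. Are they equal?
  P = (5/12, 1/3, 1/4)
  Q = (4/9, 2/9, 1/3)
D_KL(P||Q) = 0.0158, D_KL(Q||P) = 0.0150

KL divergence is not symmetric: D_KL(P||Q) ≠ D_KL(Q||P) in general.

D_KL(P||Q) = 0.0158 dits
D_KL(Q||P) = 0.0150 dits

No, they are not equal!

This asymmetry is why KL divergence is not a true distance metric.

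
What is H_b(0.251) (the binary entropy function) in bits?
0.8129 bits

The binary entropy function is:
H(p) = -p log(p) - (1-p) log(1-p)

H(0.251) = -0.251 × log_2(0.251) - 0.749 × log_2(0.749)
H(0.251) = 0.8129 bits

Note: Binary entropy is maximized at p=0.5 (H=1 bit) and minimized at p=0 or p=1 (H=0).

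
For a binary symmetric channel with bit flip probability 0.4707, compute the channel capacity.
0.0025 bits

For a binary symmetric channel (BSC) with error probability p:
Capacity C = 1 - H(p) bits per symbol

where H(p) = -p log₂(p) - (1-p) log₂(1-p) is the binary entropy function.

H(0.4707) = 0.9975 bits
C = 1 - 0.9975 = 0.0025 bits per symbol

This means we can reliably transmit up to 0.0025 bits of information per channel use.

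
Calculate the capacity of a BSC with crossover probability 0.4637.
0.0038 bits

For a binary symmetric channel (BSC) with error probability p:
Capacity C = 1 - H(p) bits per symbol

where H(p) = -p log₂(p) - (1-p) log₂(1-p) is the binary entropy function.

H(0.4637) = 0.9962 bits
C = 1 - 0.9962 = 0.0038 bits per symbol

This means we can reliably transmit up to 0.0038 bits of information per channel use.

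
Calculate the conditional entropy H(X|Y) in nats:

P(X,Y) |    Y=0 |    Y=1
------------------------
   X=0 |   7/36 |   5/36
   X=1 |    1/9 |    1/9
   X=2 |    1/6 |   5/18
1.0437 nats

Using the chain rule: H(X|Y) = H(X,Y) - H(Y)

First, compute H(X,Y) = 1.7353 nats

Marginal P(Y) = (17/36, 19/36)
H(Y) = 0.6916 nats

H(X|Y) = H(X,Y) - H(Y) = 1.7353 - 0.6916 = 1.0437 nats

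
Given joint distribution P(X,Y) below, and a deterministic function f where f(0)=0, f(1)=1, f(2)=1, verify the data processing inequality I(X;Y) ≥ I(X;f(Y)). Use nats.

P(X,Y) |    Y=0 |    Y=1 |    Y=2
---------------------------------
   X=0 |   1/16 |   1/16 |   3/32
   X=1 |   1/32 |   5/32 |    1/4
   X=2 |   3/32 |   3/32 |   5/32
I(X;Y) = 0.0378, I(X;f(Y)) = 0.0377, inequality holds: 0.0378 ≥ 0.0377

Data Processing Inequality: For any Markov chain X → Y → Z, we have I(X;Y) ≥ I(X;Z).

Here Z = f(Y) is a deterministic function of Y, forming X → Y → Z.

Original I(X;Y) = 0.0378 nats

After applying f:
P(X,Z) where Z=f(Y):
- P(X,Z=0) = P(X,Y=0)
- P(X,Z=1) = P(X,Y=1) + P(X,Y=2)

I(X;Z) = I(X;f(Y)) = 0.0377 nats

Verification: 0.0378 ≥ 0.0377 ✓

Information cannot be created by processing; the function f can only lose information about X.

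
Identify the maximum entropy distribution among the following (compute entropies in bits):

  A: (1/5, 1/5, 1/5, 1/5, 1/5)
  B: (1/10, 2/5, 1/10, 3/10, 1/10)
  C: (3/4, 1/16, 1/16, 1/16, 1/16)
A

For a discrete distribution over n outcomes, entropy is maximized by the uniform distribution.

Computing entropies:
H(A) = 2.3219 bits
H(B) = 2.0464 bits
H(C) = 1.3113 bits

The uniform distribution (where all probabilities equal 1/5) achieves the maximum entropy of log_2(5) = 2.3219 bits.

Distribution A has the highest entropy.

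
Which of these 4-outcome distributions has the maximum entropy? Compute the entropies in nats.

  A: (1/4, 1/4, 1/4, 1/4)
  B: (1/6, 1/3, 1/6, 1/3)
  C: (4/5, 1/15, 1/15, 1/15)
A

For a discrete distribution over n outcomes, entropy is maximized by the uniform distribution.

Computing entropies:
H(A) = 1.3863 nats
H(B) = 1.3297 nats
H(C) = 0.7201 nats

The uniform distribution (where all probabilities equal 1/4) achieves the maximum entropy of log_e(4) = 1.3863 nats.

Distribution A has the highest entropy.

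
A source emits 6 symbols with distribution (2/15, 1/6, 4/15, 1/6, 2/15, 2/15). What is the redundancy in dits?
0.0157 dits

Redundancy measures how far a source is from maximum entropy:
R = H_max - H(X)

Maximum entropy for 6 symbols: H_max = log_10(6) = 0.7782 dits
Actual entropy: H(X) = 0.7625 dits
Redundancy: R = 0.7782 - 0.7625 = 0.0157 dits

This redundancy represents potential for compression: the source could be compressed by 0.0157 dits per symbol.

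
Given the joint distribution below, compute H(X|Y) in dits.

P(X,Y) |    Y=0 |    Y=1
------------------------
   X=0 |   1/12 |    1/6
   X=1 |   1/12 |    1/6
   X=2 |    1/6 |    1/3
0.4515 dits

Using the chain rule: H(X|Y) = H(X,Y) - H(Y)

First, compute H(X,Y) = 0.7280 dits

Marginal P(Y) = (1/3, 2/3)
H(Y) = 0.2764 dits

H(X|Y) = H(X,Y) - H(Y) = 0.7280 - 0.2764 = 0.4515 dits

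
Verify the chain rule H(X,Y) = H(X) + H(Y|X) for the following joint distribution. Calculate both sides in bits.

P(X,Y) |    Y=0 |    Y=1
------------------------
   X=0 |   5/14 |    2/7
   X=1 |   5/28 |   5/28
H(X,Y) = 1.9345, H(X) = 0.9403, H(Y|X) = 0.9943 (all in bits)

Chain rule: H(X,Y) = H(X) + H(Y|X)

Left side — joint entropy directly:
H(X,Y) = -Σ p(x,y) log p(x,y) = 1.9345 bits

Right side — compute H(Y|X) from the conditional distributions:
P(X) = (9/14, 5/14), so H(X) = 0.9403 bits
H(Y|X) = Σ_x P(X=x) · H(Y|X=x):
  P(Y|X=0) = (5/9, 4/9), H(Y|X=0) = 0.9911, weight P(X=0) = 9/14
  P(Y|X=1) = (1/2, 1/2), H(Y|X=1) = 1.0000, weight P(X=1) = 5/14
H(Y|X) = 0.9943 bits

H(X) + H(Y|X) = 0.9403 + 0.9943 = 1.9345 bits

Both sides equal 1.9345 bits. ✓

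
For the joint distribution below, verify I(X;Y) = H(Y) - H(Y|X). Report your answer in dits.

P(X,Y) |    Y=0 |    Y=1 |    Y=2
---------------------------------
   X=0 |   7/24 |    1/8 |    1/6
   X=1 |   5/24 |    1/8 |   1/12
I(X;Y) = 0.0031 dits

Mutual information has multiple equivalent forms:
- I(X;Y) = H(X) - H(X|Y)
- I(X;Y) = H(Y) - H(Y|X)
- I(X;Y) = H(X) + H(Y) - H(X,Y)

Computing all quantities:
H(X) = 0.2950, H(Y) = 0.4515, H(X,Y) = 0.7434
H(X|Y) = 0.2919, H(Y|X) = 0.4484

Verification:
H(X) - H(X|Y) = 0.2950 - 0.2919 = 0.0031
H(Y) - H(Y|X) = 0.4515 - 0.4484 = 0.0031
H(X) + H(Y) - H(X,Y) = 0.2950 + 0.4515 - 0.7434 = 0.0031

All forms give I(X;Y) = 0.0031 dits. ✓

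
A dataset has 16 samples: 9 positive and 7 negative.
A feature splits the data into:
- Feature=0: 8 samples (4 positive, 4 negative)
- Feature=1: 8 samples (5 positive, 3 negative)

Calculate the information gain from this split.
0.0115 bits

Information Gain = H(Y) - H(Y|Feature)

Before split:
P(positive) = 9/16 = 0.5625
H(Y) = 0.9887 bits

After split:
Feature=0: H = 1.0000 bits (weight = 8/16)
Feature=1: H = 0.9544 bits (weight = 8/16)
H(Y|Feature) = (8/16)×1.0000 + (8/16)×0.9544 = 0.9772 bits

Information Gain = 0.9887 - 0.9772 = 0.0115 bits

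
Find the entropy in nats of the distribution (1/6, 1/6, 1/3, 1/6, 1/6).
1.5607 nats

Shannon entropy is H(X) = -Σ p(x) log p(x).

For P = (1/6, 1/6, 1/3, 1/6, 1/6):
H = -1/6 × log_e(1/6) -1/6 × log_e(1/6) -1/3 × log_e(1/3) -1/6 × log_e(1/6) -1/6 × log_e(1/6)
H = 1.5607 nats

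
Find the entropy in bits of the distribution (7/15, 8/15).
0.9968 bits

Shannon entropy is H(X) = -Σ p(x) log p(x).

For P = (7/15, 8/15):
H = -7/15 × log_2(7/15) -8/15 × log_2(8/15)
H = 0.9968 bits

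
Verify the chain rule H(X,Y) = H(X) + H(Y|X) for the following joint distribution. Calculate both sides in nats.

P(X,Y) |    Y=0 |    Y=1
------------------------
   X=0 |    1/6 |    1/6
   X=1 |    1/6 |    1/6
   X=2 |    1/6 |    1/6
H(X,Y) = 1.7918, H(X) = 1.0986, H(Y|X) = 0.6931 (all in nats)

Chain rule: H(X,Y) = H(X) + H(Y|X)

Left side — joint entropy directly:
H(X,Y) = -Σ p(x,y) log p(x,y) = 1.7918 nats

Right side — compute H(Y|X) from the conditional distributions:
P(X) = (1/3, 1/3, 1/3), so H(X) = 1.0986 nats
H(Y|X) = Σ_x P(X=x) · H(Y|X=x):
  P(Y|X=0) = (1/2, 1/2), H(Y|X=0) = 0.6931, weight P(X=0) = 1/3
  P(Y|X=1) = (1/2, 1/2), H(Y|X=1) = 0.6931, weight P(X=1) = 1/3
  P(Y|X=2) = (1/2, 1/2), H(Y|X=2) = 0.6931, weight P(X=2) = 1/3
H(Y|X) = 0.6931 nats

H(X) + H(Y|X) = 1.0986 + 0.6931 = 1.7918 nats

Both sides equal 1.7918 nats. ✓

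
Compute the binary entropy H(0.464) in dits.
0.2999 dits

The binary entropy function is:
H(p) = -p log(p) - (1-p) log(1-p)

H(0.464) = -0.464 × log_10(0.464) - 0.536 × log_10(0.536)
H(0.464) = 0.2999 dits

Note: Binary entropy is maximized at p=0.5 (H=1 bit) and minimized at p=0 or p=1 (H=0).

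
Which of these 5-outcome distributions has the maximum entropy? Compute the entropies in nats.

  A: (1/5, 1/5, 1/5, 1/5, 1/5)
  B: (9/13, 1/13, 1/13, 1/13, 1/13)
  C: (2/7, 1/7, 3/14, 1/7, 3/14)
A

For a discrete distribution over n outcomes, entropy is maximized by the uniform distribution.

Computing entropies:
H(A) = 1.6094 nats
H(B) = 1.0438 nats
H(C) = 1.5741 nats

The uniform distribution (where all probabilities equal 1/5) achieves the maximum entropy of log_e(5) = 1.6094 nats.

Distribution A has the highest entropy.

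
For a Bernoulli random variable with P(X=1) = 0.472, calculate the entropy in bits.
0.9977 bits

The binary entropy function is:
H(p) = -p log(p) - (1-p) log(1-p)

H(0.472) = -0.472 × log_2(0.472) - 0.528 × log_2(0.528)
H(0.472) = 0.9977 bits

Note: Binary entropy is maximized at p=0.5 (H=1 bit) and minimized at p=0 or p=1 (H=0).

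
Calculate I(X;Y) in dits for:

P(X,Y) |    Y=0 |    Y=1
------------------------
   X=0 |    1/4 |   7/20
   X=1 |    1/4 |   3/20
0.0091 dits

Mutual information: I(X;Y) = H(X) + H(Y) - H(X,Y)

Marginals:
P(X) = (3/5, 2/5), H(X) = 0.2923 dits
P(Y) = (1/2, 1/2), H(Y) = 0.3010 dits

Joint entropy: H(X,Y) = 0.5842 dits

I(X;Y) = 0.2923 + 0.3010 - 0.5842 = 0.0091 dits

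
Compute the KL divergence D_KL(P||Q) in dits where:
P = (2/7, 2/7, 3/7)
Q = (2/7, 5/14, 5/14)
0.0062 dits

KL divergence: D_KL(P||Q) = Σ p(x) log(p(x)/q(x))

Computing term by term:
  x=0: 2/7 × log_10[(2/7)/(2/7)] = 2/7 × 0.0000 = 0.0000
  x=1: 2/7 × log_10[(2/7)/(5/14)] = 2/7 × -0.0969 = -0.0277
  x=2: 3/7 × log_10[(3/7)/(5/14)] = 3/7 × 0.0792 = 0.0339

D_KL(P||Q) = 0.0062 dits

Note: KL divergence is always non-negative and equals 0 iff P = Q.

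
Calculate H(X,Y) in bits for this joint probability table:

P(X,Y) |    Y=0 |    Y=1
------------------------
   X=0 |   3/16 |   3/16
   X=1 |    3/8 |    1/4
1.9363 bits

Joint entropy is H(X,Y) = -Σ_{x,y} p(x,y) log p(x,y).

Summing over all non-zero entries:
H(X,Y) = -[3/16·log_2(3/16) + 3/16·log_2(3/16) + 3/8·log_2(3/8) + 1/4·log_2(1/4)]
H(X,Y) = 1.9363 bits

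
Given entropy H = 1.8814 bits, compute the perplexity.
3.6843

Perplexity is 2^H (or exp(H) for natural log).

H = 1.8814 bits
Perplexity = 2^1.8814 = 3.6843

Interpretation: The model's uncertainty is equivalent to choosing uniformly among 3.7 options.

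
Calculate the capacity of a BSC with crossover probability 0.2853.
0.1374 bits

For a binary symmetric channel (BSC) with error probability p:
Capacity C = 1 - H(p) bits per symbol

where H(p) = -p log₂(p) - (1-p) log₂(1-p) is the binary entropy function.

H(0.2853) = 0.8626 bits
C = 1 - 0.8626 = 0.1374 bits per symbol

This means we can reliably transmit up to 0.1374 bits of information per channel use.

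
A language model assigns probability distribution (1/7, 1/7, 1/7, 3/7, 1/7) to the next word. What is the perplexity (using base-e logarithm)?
4.3714

Perplexity is e^H (or exp(H) for natural log).

First, H = -Σ p log p = 1.4751 nats
Perplexity = e^1.4751 = 4.3714

Interpretation: The model's uncertainty is equivalent to choosing uniformly among 4.4 options.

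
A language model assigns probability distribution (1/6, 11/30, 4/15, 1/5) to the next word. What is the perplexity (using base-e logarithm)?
3.8223

Perplexity is e^H (or exp(H) for natural log).

First, H = -Σ p log p = 1.3409 nats
Perplexity = e^1.3409 = 3.8223

Interpretation: The model's uncertainty is equivalent to choosing uniformly among 3.8 options.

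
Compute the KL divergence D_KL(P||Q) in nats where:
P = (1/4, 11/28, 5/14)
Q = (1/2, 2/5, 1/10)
0.2743 nats

KL divergence: D_KL(P||Q) = Σ p(x) log(p(x)/q(x))

Computing term by term:
  x=0: 1/4 × log_e[(1/4)/(1/2)] = 1/4 × -0.6931 = -0.1733
  x=1: 11/28 × log_e[(11/28)/(2/5)] = 11/28 × -0.0180 = -0.0071
  x=2: 5/14 × log_e[(5/14)/(1/10)] = 5/14 × 1.2730 = 0.4546

D_KL(P||Q) = 0.2743 nats

Note: KL divergence is always non-negative and equals 0 iff P = Q.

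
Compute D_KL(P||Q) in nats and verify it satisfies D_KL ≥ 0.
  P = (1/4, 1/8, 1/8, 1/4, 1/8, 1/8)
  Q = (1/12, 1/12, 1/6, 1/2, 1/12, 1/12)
0.2175 nats

KL divergence satisfies the Gibbs inequality: D_KL(P||Q) ≥ 0 for all distributions P, Q.

D_KL(P||Q) = Σ p(x) log(p(x)/q(x))
Term by term:
  x=0: 1/4 × log_e[(1/4)/(1/12)] = 0.2747
  x=1: 1/8 × log_e[(1/8)/(1/12)] = 0.0507
  x=2: 1/8 × log_e[(1/8)/(1/6)] = -0.0360
  x=3: 1/4 × log_e[(1/4)/(1/2)] = -0.1733
  x=4: 1/8 × log_e[(1/8)/(1/12)] = 0.0507
  x=5: 1/8 × log_e[(1/8)/(1/12)] = 0.0507
D_KL(P||Q) = 0.2175 nats

D_KL(P||Q) = 0.2175 ≥ 0 ✓

This non-negativity is a fundamental property: relative entropy cannot be negative because it measures how different Q is from P.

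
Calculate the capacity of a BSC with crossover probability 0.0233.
0.8404 bits

For a binary symmetric channel (BSC) with error probability p:
Capacity C = 1 - H(p) bits per symbol

where H(p) = -p log₂(p) - (1-p) log₂(1-p) is the binary entropy function.

H(0.0233) = 0.1596 bits
C = 1 - 0.1596 = 0.8404 bits per symbol

This means we can reliably transmit up to 0.8404 bits of information per channel use.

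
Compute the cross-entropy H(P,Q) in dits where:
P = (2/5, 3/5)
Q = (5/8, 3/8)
0.3372 dits

Cross-entropy: H(P,Q) = -Σ p(x) log q(x)

Alternatively: H(P,Q) = H(P) + D_KL(P||Q)
H(P) = 0.2923 dits
D_KL(P||Q) = 0.0449 dits

H(P,Q) = 0.2923 + 0.0449 = 0.3372 dits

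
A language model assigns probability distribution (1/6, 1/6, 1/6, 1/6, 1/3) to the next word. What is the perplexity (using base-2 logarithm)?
4.7622

Perplexity is 2^H (or exp(H) for natural log).

First, H = -Σ p log p = 2.2516 bits
Perplexity = 2^2.2516 = 4.7622

Interpretation: The model's uncertainty is equivalent to choosing uniformly among 4.8 options.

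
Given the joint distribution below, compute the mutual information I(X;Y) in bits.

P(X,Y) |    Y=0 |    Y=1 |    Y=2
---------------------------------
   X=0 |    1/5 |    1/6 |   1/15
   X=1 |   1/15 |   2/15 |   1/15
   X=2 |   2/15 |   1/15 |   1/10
0.0574 bits

Mutual information: I(X;Y) = H(X) + H(Y) - H(X,Y)

Marginals:
P(X) = (13/30, 4/15, 3/10), H(X) = 1.5524 bits
P(Y) = (2/5, 11/30, 7/30), H(Y) = 1.5494 bits

Joint entropy: H(X,Y) = 3.0444 bits

I(X;Y) = 1.5524 + 1.5494 - 3.0444 = 0.0574 bits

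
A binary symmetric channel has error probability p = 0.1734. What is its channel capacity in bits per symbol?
0.3346 bits

For a binary symmetric channel (BSC) with error probability p:
Capacity C = 1 - H(p) bits per symbol

where H(p) = -p log₂(p) - (1-p) log₂(1-p) is the binary entropy function.

H(0.1734) = 0.6654 bits
C = 1 - 0.6654 = 0.3346 bits per symbol

This means we can reliably transmit up to 0.3346 bits of information per channel use.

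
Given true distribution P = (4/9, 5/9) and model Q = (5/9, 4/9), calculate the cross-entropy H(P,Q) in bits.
1.0268 bits

Cross-entropy: H(P,Q) = -Σ p(x) log q(x)

Alternatively: H(P,Q) = H(P) + D_KL(P||Q)
H(P) = 0.9911 bits
D_KL(P||Q) = 0.0358 bits

H(P,Q) = 0.9911 + 0.0358 = 1.0268 bits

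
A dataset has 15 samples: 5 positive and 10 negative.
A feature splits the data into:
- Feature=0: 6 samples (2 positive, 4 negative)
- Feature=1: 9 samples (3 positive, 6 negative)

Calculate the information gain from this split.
0.0000 bits

Information Gain = H(Y) - H(Y|Feature)

Before split:
P(positive) = 5/15 = 0.3333
H(Y) = 0.9183 bits

After split:
Feature=0: H = 0.9183 bits (weight = 6/15)
Feature=1: H = 0.9183 bits (weight = 9/15)
H(Y|Feature) = (6/15)×0.9183 + (9/15)×0.9183 = 0.9183 bits

Information Gain = 0.9183 - 0.9183 = 0.0000 bits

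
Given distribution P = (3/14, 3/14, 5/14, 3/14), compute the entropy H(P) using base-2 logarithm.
1.9592 bits

Shannon entropy is H(X) = -Σ p(x) log p(x).

For P = (3/14, 3/14, 5/14, 3/14):
H = -3/14 × log_2(3/14) -3/14 × log_2(3/14) -5/14 × log_2(5/14) -3/14 × log_2(3/14)
H = 1.9592 bits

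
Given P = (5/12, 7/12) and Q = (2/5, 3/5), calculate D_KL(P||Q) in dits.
0.0003 dits

KL divergence: D_KL(P||Q) = Σ p(x) log(p(x)/q(x))

Computing term by term:
  x=0: 5/12 × log_10[(5/12)/(2/5)] = 5/12 × 0.0177 = 0.0074
  x=1: 7/12 × log_10[(7/12)/(3/5)] = 7/12 × -0.0122 = -0.0071

D_KL(P||Q) = 0.0003 dits

Note: KL divergence is always non-negative and equals 0 iff P = Q.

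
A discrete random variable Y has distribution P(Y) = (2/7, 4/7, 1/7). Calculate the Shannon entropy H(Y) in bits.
1.3788 bits

Shannon entropy is H(X) = -Σ p(x) log p(x).

For P = (2/7, 4/7, 1/7):
H = -2/7 × log_2(2/7) -4/7 × log_2(4/7) -1/7 × log_2(1/7)
H = 1.3788 bits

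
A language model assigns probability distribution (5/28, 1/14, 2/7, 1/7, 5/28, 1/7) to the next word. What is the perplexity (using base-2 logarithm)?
5.5716

Perplexity is 2^H (or exp(H) for natural log).

First, H = -Σ p log p = 2.4781 bits
Perplexity = 2^2.4781 = 5.5716

Interpretation: The model's uncertainty is equivalent to choosing uniformly among 5.6 options.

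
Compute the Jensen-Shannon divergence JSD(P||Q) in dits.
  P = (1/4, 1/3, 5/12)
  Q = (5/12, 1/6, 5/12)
0.0107 dits

Jensen-Shannon divergence is:
JSD(P||Q) = 0.5 × D_KL(P||M) + 0.5 × D_KL(Q||M)
where M = 0.5 × (P + Q) is the mixture distribution.

M = 0.5 × (1/4, 1/3, 5/12) + 0.5 × (5/12, 1/6, 5/12) = (1/3, 1/4, 5/12)

D_KL(P||M) = 0.0104 dits
D_KL(Q||M) = 0.0110 dits

JSD(P||Q) = 0.5 × 0.0104 + 0.5 × 0.0110 = 0.0107 dits

Unlike KL divergence, JSD is symmetric and bounded: 0 ≤ JSD ≤ log(2).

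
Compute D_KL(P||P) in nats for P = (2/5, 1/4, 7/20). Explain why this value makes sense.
0.0000 nats

KL divergence satisfies the Gibbs inequality: D_KL(P||Q) ≥ 0 for all distributions P, Q.

D_KL(P||Q) = Σ p(x) log(p(x)/q(x))
Each term is p(x) × log_e(p(x)/p(x)) = p(x) × log_e(1) = 0, so the sum is 0.
D_KL(P||Q) = 0.0000 nats

When P = Q, the KL divergence is exactly 0, as there is no 'divergence' between identical distributions.

This non-negativity is a fundamental property: relative entropy cannot be negative because it measures how different Q is from P.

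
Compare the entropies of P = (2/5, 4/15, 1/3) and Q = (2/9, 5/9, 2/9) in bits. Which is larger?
P

Computing entropies in bits:
H(P) = 1.5656
H(Q) = 1.4355

Distribution P has higher entropy.

Intuition: The distribution closer to uniform (more spread out) has higher entropy.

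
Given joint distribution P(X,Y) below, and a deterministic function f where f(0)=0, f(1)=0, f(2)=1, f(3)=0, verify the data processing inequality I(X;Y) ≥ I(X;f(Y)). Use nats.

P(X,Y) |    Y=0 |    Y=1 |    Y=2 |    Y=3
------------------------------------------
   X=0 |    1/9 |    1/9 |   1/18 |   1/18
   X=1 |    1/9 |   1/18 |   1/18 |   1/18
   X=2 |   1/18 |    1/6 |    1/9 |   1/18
I(X;Y) = 0.0450, I(X;f(Y)) = 0.0079, inequality holds: 0.0450 ≥ 0.0079

Data Processing Inequality: For any Markov chain X → Y → Z, we have I(X;Y) ≥ I(X;Z).

Here Z = f(Y) is a deterministic function of Y, forming X → Y → Z.

Original I(X;Y) = 0.0450 nats

After applying f:
P(X,Z) where Z=f(Y):
- P(X,Z=0) = P(X,Y=0) + P(X,Y=1) + P(X,Y=3)
- P(X,Z=1) = P(X,Y=2)

I(X;Z) = I(X;f(Y)) = 0.0079 nats

Verification: 0.0450 ≥ 0.0079 ✓

Information cannot be created by processing; the function f can only lose information about X.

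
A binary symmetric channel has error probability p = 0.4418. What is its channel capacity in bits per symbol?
0.0098 bits

For a binary symmetric channel (BSC) with error probability p:
Capacity C = 1 - H(p) bits per symbol

where H(p) = -p log₂(p) - (1-p) log₂(1-p) is the binary entropy function.

H(0.4418) = 0.9902 bits
C = 1 - 0.9902 = 0.0098 bits per symbol

This means we can reliably transmit up to 0.0098 bits of information per channel use.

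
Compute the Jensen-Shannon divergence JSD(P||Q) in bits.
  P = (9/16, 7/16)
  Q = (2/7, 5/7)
0.0574 bits

Jensen-Shannon divergence is:
JSD(P||Q) = 0.5 × D_KL(P||M) + 0.5 × D_KL(Q||M)
where M = 0.5 × (P + Q) is the mixture distribution.

M = 0.5 × (9/16, 7/16) + 0.5 × (2/7, 5/7) = (0.424107, 0.575893)

D_KL(P||M) = 0.0557 bits
D_KL(Q||M) = 0.0591 bits

JSD(P||Q) = 0.5 × 0.0557 + 0.5 × 0.0591 = 0.0574 bits

Unlike KL divergence, JSD is symmetric and bounded: 0 ≤ JSD ≤ log(2).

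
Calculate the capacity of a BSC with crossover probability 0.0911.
0.5599 bits

For a binary symmetric channel (BSC) with error probability p:
Capacity C = 1 - H(p) bits per symbol

where H(p) = -p log₂(p) - (1-p) log₂(1-p) is the binary entropy function.

H(0.0911) = 0.4401 bits
C = 1 - 0.4401 = 0.5599 bits per symbol

This means we can reliably transmit up to 0.5599 bits of information per channel use.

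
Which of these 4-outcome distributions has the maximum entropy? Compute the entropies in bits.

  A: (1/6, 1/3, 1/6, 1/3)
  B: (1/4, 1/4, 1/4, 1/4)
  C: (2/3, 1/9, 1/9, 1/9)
B

For a discrete distribution over n outcomes, entropy is maximized by the uniform distribution.

Computing entropies:
H(A) = 1.9183 bits
H(B) = 2.0000 bits
H(C) = 1.4466 bits

The uniform distribution (where all probabilities equal 1/4) achieves the maximum entropy of log_2(4) = 2.0000 bits.

Distribution B has the highest entropy.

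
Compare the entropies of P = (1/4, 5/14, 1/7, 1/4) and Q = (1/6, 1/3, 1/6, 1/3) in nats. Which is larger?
P

Computing entropies in nats:
H(P) = 1.3389
H(Q) = 1.3297

Distribution P has higher entropy.

Intuition: The distribution closer to uniform (more spread out) has higher entropy.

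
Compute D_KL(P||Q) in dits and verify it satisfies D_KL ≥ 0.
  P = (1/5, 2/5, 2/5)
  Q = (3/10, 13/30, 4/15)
0.0213 dits

KL divergence satisfies the Gibbs inequality: D_KL(P||Q) ≥ 0 for all distributions P, Q.

D_KL(P||Q) = Σ p(x) log(p(x)/q(x))
Term by term:
  x=0: 1/5 × log_10[(1/5)/(3/10)] = -0.0352
  x=1: 2/5 × log_10[(2/5)/(13/30)] = -0.0139
  x=2: 2/5 × log_10[(2/5)/(4/15)] = 0.0704
D_KL(P||Q) = 0.0213 dits

D_KL(P||Q) = 0.0213 ≥ 0 ✓

This non-negativity is a fundamental property: relative entropy cannot be negative because it measures how different Q is from P.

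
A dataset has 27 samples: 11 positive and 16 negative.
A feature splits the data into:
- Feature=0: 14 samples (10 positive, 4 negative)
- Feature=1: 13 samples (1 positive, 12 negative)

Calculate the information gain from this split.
0.3392 bits

Information Gain = H(Y) - H(Y|Feature)

Before split:
P(positive) = 11/27 = 0.4074
H(Y) = 0.9751 bits

After split:
Feature=0: H = 0.8631 bits (weight = 14/27)
Feature=1: H = 0.3912 bits (weight = 13/27)
H(Y|Feature) = (14/27)×0.8631 + (13/27)×0.3912 = 0.6359 bits

Information Gain = 0.9751 - 0.6359 = 0.3392 bits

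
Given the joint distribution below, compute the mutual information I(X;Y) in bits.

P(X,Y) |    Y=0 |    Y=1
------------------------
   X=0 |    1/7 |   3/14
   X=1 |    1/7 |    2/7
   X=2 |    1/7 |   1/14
0.0481 bits

Mutual information: I(X;Y) = H(X) + H(Y) - H(X,Y)

Marginals:
P(X) = (5/14, 3/7, 3/14), H(X) = 1.5306 bits
P(Y) = (3/7, 4/7), H(Y) = 0.9852 bits

Joint entropy: H(X,Y) = 2.4677 bits

I(X;Y) = 1.5306 + 0.9852 - 2.4677 = 0.0481 bits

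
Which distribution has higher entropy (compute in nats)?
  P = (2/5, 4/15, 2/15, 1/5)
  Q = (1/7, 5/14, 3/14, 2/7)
Q

Computing entropies in nats:
H(P) = 1.3095
H(Q) = 1.3337

Distribution Q has higher entropy.

Intuition: The distribution closer to uniform (more spread out) has higher entropy.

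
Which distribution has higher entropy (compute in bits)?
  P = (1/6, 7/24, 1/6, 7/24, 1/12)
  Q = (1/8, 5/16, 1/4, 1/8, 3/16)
Q

Computing entropies in bits:
H(P) = 2.1973
H(Q) = 2.2272

Distribution Q has higher entropy.

Intuition: The distribution closer to uniform (more spread out) has higher entropy.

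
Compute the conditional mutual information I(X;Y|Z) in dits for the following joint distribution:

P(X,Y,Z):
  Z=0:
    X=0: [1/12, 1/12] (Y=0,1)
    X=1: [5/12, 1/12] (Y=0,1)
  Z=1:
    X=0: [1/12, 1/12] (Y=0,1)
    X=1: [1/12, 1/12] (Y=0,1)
0.0148 dits

Conditional mutual information: I(X;Y|Z) = H(X|Z) + H(Y|Z) - H(X,Y|Z)

H(Z) = 0.2764
H(X,Z) = 0.5396 → H(X|Z) = 0.2632
H(Y,Z) = 0.5396 → H(Y|Z) = 0.2632
H(X,Y,Z) = 0.7879 → H(X,Y|Z) = 0.5115

I(X;Y|Z) = 0.2632 + 0.2632 - 0.5115 = 0.0148 dits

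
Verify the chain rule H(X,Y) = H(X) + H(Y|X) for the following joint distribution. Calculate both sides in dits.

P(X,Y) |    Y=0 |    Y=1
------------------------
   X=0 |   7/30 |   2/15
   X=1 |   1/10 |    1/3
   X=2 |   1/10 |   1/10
H(X,Y) = 0.7232, H(X) = 0.4569, H(Y|X) = 0.2662 (all in dits)

Chain rule: H(X,Y) = H(X) + H(Y|X)

Left side — joint entropy directly:
H(X,Y) = -Σ p(x,y) log p(x,y) = 0.7232 dits

Right side — compute H(Y|X) from the conditional distributions:
P(X) = (11/30, 13/30, 1/5), so H(X) = 0.4569 dits
H(Y|X) = Σ_x P(X=x) · H(Y|X=x):
  P(Y|X=0) = (7/11, 4/11), H(Y|X=0) = 0.2847, weight P(X=0) = 11/30
  P(Y|X=1) = (3/13, 10/13), H(Y|X=1) = 0.2346, weight P(X=1) = 13/30
  P(Y|X=2) = (1/2, 1/2), H(Y|X=2) = 0.3010, weight P(X=2) = 1/5
H(Y|X) = 0.2662 dits

H(X) + H(Y|X) = 0.4569 + 0.2662 = 0.7232 dits

Both sides equal 0.7232 dits. ✓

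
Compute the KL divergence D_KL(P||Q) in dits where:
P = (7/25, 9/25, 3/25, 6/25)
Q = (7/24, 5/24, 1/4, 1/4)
0.0380 dits

KL divergence: D_KL(P||Q) = Σ p(x) log(p(x)/q(x))

Computing term by term:
  x=0: 7/25 × log_10[(7/25)/(7/24)] = 7/25 × -0.0177 = -0.0050
  x=1: 9/25 × log_10[(9/25)/(5/24)] = 9/25 × 0.2375 = 0.0855
  x=2: 3/25 × log_10[(3/25)/(1/4)] = 3/25 × -0.3188 = -0.0383
  x=3: 6/25 × log_10[(6/25)/(1/4)] = 6/25 × -0.0177 = -0.0043

D_KL(P||Q) = 0.0380 dits

Note: KL divergence is always non-negative and equals 0 iff P = Q.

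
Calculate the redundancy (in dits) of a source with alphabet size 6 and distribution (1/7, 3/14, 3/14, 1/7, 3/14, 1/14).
0.0248 dits

Redundancy measures how far a source is from maximum entropy:
R = H_max - H(X)

Maximum entropy for 6 symbols: H_max = log_10(6) = 0.7782 dits
Actual entropy: H(X) = 0.7534 dits
Redundancy: R = 0.7782 - 0.7534 = 0.0248 dits

This redundancy represents potential for compression: the source could be compressed by 0.0248 dits per symbol.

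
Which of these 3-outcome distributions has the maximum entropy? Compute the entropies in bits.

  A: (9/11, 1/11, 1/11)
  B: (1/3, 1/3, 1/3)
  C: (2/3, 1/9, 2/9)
B

For a discrete distribution over n outcomes, entropy is maximized by the uniform distribution.

Computing entropies:
H(A) = 0.8659 bits
H(B) = 1.5850 bits
H(C) = 1.2244 bits

The uniform distribution (where all probabilities equal 1/3) achieves the maximum entropy of log_2(3) = 1.5850 bits.

Distribution B has the highest entropy.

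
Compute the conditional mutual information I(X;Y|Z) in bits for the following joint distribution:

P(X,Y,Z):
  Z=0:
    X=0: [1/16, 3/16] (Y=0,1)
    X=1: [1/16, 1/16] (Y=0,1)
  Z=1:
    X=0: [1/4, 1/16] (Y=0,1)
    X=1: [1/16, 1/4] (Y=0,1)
0.1903 bits

Conditional mutual information: I(X;Y|Z) = H(X|Z) + H(Y|Z) - H(X,Y|Z)

H(Z) = 0.9544
H(X,Z) = 1.9238 → H(X|Z) = 0.9694
H(Y,Z) = 1.9238 → H(Y|Z) = 0.9694
H(X,Y,Z) = 2.7028 → H(X,Y|Z) = 1.7484

I(X;Y|Z) = 0.9694 + 0.9694 - 1.7484 = 0.1903 bits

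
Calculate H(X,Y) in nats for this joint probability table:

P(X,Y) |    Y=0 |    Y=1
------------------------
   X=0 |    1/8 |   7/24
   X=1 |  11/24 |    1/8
1.2368 nats

Joint entropy is H(X,Y) = -Σ_{x,y} p(x,y) log p(x,y).

Summing over all non-zero entries:
H(X,Y) = -[1/8·log_e(1/8) + 7/24·log_e(7/24) + 11/24·log_e(11/24) + 1/8·log_e(1/8)]
H(X,Y) = 1.2368 nats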